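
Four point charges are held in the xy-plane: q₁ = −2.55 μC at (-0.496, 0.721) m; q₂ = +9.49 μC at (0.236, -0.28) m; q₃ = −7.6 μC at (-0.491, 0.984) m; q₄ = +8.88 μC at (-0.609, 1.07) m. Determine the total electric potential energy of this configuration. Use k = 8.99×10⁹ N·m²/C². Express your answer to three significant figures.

-4.19 J

The assembly work is the sum of pairwise potential energies, U = Σ_{i<j} kqᵢqⱼ/rᵢⱼ.
Pair separations: r₁₂ = 1.24 m, r₁₃ = 0.263 m, r₁₄ = 0.367 m, r₂₃ = 1.46 m, r₂₄ = 1.59 m, r₃₄ = 0.146 m.
Summing all 6 pair terms gives U = -4.19 J.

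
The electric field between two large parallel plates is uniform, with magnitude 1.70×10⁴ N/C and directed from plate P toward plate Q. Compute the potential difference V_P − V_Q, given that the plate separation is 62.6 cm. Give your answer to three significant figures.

In a uniform field, potential decreases in the direction of E: ΔV = −E·d for a displacement d parallel to E.
Going from Q to P is a displacement of 62.6 cm opposite to the field, so V_P − V_Q = +Ed = 1.06×10⁴ V.

1.06×10⁴ V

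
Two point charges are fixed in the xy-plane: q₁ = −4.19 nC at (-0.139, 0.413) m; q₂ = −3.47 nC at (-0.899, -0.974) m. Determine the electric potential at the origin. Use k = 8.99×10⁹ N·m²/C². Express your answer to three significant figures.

-110 V

Electric potential is a scalar, so the contributions from each charge add algebraically: V = Σ kqᵢ/rᵢ.
Distances from the field point to each charge: r₁ = 0.436 m, r₂ = 1.33 m.
V = k[(-4.19×10⁻⁹)/(0.436) + (-3.47×10⁻⁹)/(1.33)] = -110 V.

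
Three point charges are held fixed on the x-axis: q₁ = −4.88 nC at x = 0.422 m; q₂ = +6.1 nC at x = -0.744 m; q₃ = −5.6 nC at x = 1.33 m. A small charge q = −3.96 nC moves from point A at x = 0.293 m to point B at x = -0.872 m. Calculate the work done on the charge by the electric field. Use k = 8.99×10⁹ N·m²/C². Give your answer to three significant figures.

The work done by the electric force is W_field = −ΔU = −q(V_B − V_A) = q(V_A − V_B).
At A: distances to the source charges are 0.129 m, 1.04 m, 1.04 m; V_A = Σ kqᵢ/rᵢ = -336 V.
At B: distances to the source charges are 1.29 m, 0.128 m, 2.20 m; V_B = Σ kqᵢ/rᵢ = 372 V.
ΔV = V_B − V_A = 707 V.
W_field = −qΔV = −(-3.96×10⁻⁹ C)(707 V) = 2.80×10⁻⁶ J.

2.80×10⁻⁶ J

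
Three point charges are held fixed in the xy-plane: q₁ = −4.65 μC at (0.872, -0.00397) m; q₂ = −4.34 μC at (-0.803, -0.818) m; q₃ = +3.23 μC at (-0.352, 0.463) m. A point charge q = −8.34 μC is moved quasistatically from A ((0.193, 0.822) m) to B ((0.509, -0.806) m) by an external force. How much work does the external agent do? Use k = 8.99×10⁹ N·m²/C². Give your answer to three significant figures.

For quasistatic motion the external work equals the change in potential energy: W_ext = qΔV = q(V_B − V_A).
At A: distances to the source charges are 1.07 m, 1.92 m, 0.653 m; V_A = Σ kqᵢ/rᵢ = -1.49×10⁴ V.
At B: distances to the source charges are 0.880 m, 1.31 m, 1.53 m; V_B = Σ kqᵢ/rᵢ = -5.83×10⁴ V.
ΔV = V_B − V_A = -4.34×10⁴ V.
W_ext = qΔV = (-8.34×10⁻⁶ C)(-4.34×10⁴ V) = 0.362 J.

0.362 J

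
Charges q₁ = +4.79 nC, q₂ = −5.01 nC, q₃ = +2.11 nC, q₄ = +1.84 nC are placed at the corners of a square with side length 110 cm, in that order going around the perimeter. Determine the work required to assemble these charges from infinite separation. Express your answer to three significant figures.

The assembly work is the sum of pairwise potential energies, U = Σ_{i<j} kqᵢqⱼ/rᵢⱼ.
The four side pairs have separation 1.10 m and the two diagonal pairs 1.56 m.
Summing all 6 pair terms gives U = -1.74×10⁻⁷ J.

-1.74×10⁻⁷ J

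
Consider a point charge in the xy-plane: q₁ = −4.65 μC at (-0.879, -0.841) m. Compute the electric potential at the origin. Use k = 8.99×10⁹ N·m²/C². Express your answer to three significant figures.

-3.44×10⁴ V

Electric potential is a scalar, so the contributions from each charge add algebraically: V = Σ kqᵢ/rᵢ.
Distances from the field point to each charge: r₁ = 1.22 m.
V = k[(-4.65×10⁻⁶)/(1.22)] = -3.44×10⁴ V.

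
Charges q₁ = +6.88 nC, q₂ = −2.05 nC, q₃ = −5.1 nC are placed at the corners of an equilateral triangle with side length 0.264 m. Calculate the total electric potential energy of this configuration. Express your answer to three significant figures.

The assembly work is the sum of pairwise potential energies, U = Σ_{i<j} kqᵢqⱼ/rᵢⱼ.
All three pair separations equal the side length, 0.264 m.
U = (-4.80×10⁻⁷) + (-1.19×10⁻⁶) + (3.56×10⁻⁷) = -1.32×10⁻⁶ J.

-1.32×10⁻⁶ J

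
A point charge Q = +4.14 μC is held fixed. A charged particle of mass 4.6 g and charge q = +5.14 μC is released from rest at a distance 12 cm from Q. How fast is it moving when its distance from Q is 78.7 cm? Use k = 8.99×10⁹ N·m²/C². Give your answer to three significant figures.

Only the electrostatic force acts, so mechanical energy is conserved: ½mv² = U₁ − U₂ = kQq(1/r₁ − 1/r₂).
U₁ − U₂ = (8.99×10⁹ N·m²/C²)(4.14×10⁻⁶ C)(5.14×10⁻⁶ C)(1/0.120 − 1/0.787) = 1.35 J.
v = √(2·1.35/4.60×10⁻³) = 24.2 m/s.

24.2 m/s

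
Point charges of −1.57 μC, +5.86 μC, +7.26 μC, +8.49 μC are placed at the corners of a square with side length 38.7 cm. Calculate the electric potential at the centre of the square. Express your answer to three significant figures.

6.58×10⁵ V

Electric potential is a scalar, so the contributions from each charge add algebraically: V = Σ kqᵢ/rᵢ.
The distance from each corner to the centre is a√2/2 = 0.274 m.
V = k[(-1.57×10⁻⁶)/(0.274) + (5.86×10⁻⁶)/(0.274) + (7.26×10⁻⁶)/(0.274) + (8.49×10⁻⁶)/(0.274)] = 6.58×10⁵ V.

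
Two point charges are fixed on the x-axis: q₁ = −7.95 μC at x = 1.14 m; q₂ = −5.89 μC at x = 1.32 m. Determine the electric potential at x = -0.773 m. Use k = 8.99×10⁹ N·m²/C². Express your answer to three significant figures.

-6.27×10⁴ V

Electric potential is a scalar, so the contributions from each charge add algebraically: V = Σ kqᵢ/rᵢ.
Distances from the field point to each charge: r₁ = 1.91 m, r₂ = 2.09 m.
V = k[(-7.95×10⁻⁶)/(1.91) + (-5.89×10⁻⁶)/(2.09)] = -6.27×10⁴ V.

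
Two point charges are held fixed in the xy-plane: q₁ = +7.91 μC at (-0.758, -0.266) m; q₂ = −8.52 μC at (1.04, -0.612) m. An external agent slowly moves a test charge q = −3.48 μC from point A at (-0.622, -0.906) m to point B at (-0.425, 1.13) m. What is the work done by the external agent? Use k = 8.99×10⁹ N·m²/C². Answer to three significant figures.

0.165 J

For quasistatic motion the external work equals the change in potential energy: W_ext = qΔV = q(V_B − V_A).
At A: distances to the source charges are 0.654 m, 1.69 m; V_A = Σ kqᵢ/rᵢ = 6.33×10⁴ V.
At B: distances to the source charges are 1.44 m, 2.28 m; V_B = Σ kqᵢ/rᵢ = 1.59×10⁴ V.
ΔV = V_B − V_A = -4.74×10⁴ V.
W_ext = qΔV = (-3.48×10⁻⁶ C)(-4.74×10⁴ V) = 0.165 J.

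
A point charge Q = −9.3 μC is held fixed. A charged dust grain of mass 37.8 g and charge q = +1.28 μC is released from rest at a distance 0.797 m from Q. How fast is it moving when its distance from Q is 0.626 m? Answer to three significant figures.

1.39 m/s

Only the electrostatic force acts, so mechanical energy is conserved: ½mv² = U₁ − U₂ = kQq(1/r₁ − 1/r₂).
U₁ − U₂ = (8.99×10⁹ N·m²/C²)(-9.30×10⁻⁶ C)(1.28×10⁻⁶ C)(1/0.797 − 1/0.626) = 0.0367 J.
v = √(2·0.0367/0.0378) = 1.39 m/s.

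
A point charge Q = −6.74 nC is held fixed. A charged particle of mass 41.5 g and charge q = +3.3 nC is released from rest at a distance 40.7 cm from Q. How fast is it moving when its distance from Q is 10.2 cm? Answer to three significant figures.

8.41×10⁻³ m/s

Only the electrostatic force acts, so mechanical energy is conserved: ½mv² = U₁ − U₂ = kQq(1/r₁ − 1/r₂).
U₁ − U₂ = (8.99×10⁹ N·m²/C²)(-6.74×10⁻⁹ C)(3.30×10⁻⁹ C)(1/0.407 − 1/0.102) = 1.47×10⁻⁶ J.
v = √(2·1.47×10⁻⁶/0.0415) = 8.41×10⁻³ m/s.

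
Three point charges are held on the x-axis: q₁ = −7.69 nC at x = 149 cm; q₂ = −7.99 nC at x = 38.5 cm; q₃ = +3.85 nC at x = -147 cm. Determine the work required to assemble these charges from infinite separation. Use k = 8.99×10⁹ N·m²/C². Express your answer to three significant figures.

2.61×10⁻⁷ J

The work to assemble the configuration equals its total potential energy, U = Σ kqᵢqⱼ/rᵢⱼ over all pairs.
Pair separations: r₁₂ = 1.10 m, r₁₃ = 2.96 m, r₂₃ = 1.85 m.
U = (5.00×10⁻⁷) + (-8.99×10⁻⁸) + (-1.49×10⁻⁷) = 2.61×10⁻⁷ J.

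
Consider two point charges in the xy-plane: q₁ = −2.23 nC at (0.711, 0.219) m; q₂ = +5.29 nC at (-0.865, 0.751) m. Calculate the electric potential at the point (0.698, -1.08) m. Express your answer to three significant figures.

Electric potential is a scalar, so the contributions from each charge add algebraically: V = Σ kqᵢ/rᵢ.
Distances from the field point to each charge: r₁ = 1.30 m, r₂ = 2.41 m.
V = k[(-2.23×10⁻⁹)/(1.30) + (5.29×10⁻⁹)/(2.41)] = 4.32 V.

4.32 V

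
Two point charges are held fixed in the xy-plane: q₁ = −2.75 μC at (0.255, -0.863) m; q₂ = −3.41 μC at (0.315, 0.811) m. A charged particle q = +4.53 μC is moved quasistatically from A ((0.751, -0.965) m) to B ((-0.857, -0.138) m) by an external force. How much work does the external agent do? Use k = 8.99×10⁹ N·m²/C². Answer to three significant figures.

For quasistatic motion the external work equals the change in potential energy: W_ext = qΔV = q(V_B − V_A).
At A: distances to the source charges are 0.506 m, 1.83 m; V_A = Σ kqᵢ/rᵢ = -6.56×10⁴ V.
At B: distances to the source charges are 1.33 m, 1.51 m; V_B = Σ kqᵢ/rᵢ = -3.90×10⁴ V.
ΔV = V_B − V_A = 2.66×10⁴ V.
W_ext = qΔV = (4.53×10⁻⁶ C)(2.66×10⁴ V) = 0.121 J.

0.121 J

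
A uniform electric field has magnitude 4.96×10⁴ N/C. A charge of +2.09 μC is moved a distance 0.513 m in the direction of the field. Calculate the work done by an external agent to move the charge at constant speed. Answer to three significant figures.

-0.0532 J

The potential change for a displacement 0.513 m in the direction of the field is ΔV = −Ed = -2.54×10⁴ V.
W_ext = qΔV = -0.0532 J.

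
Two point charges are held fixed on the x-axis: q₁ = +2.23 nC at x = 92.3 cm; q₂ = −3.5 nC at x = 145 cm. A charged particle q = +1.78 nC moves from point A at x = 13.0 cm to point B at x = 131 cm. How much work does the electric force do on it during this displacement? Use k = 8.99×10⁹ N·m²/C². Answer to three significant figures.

3.10×10⁻⁷ J

The work done by the electric force is W_field = −ΔU = −q(V_B − V_A) = q(V_A − V_B).
At A: distances to the source charges are 0.793 m, 1.32 m; V_A = Σ kqᵢ/rᵢ = 1.44 V.
At B: distances to the source charges are 0.387 m, 0.140 m; V_B = Σ kqᵢ/rᵢ = -173 V.
ΔV = V_B − V_A = -174 V.
W_field = −qΔV = −(1.78×10⁻⁹ C)(-174 V) = 3.10×10⁻⁷ J.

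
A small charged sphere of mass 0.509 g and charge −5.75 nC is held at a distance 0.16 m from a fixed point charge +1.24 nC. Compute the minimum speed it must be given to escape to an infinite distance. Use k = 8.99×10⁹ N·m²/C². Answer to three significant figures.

To just escape, total mechanical energy must reach zero at infinity: ½mv²_min + U = 0, so ½mv²_min = −U = |kQq|/r.
|U| = |kQq|/r = (8.99×10⁹ N·m²/C²)(1.24×10⁻⁹)(5.75×10⁻⁹)/(0.160) = 4.01×10⁻⁷ J.
v_min = √(2|U|/m) = √(2·4.01×10⁻⁷/5.09×10⁻⁴) = 0.0397 m/s.

0.0397 m/s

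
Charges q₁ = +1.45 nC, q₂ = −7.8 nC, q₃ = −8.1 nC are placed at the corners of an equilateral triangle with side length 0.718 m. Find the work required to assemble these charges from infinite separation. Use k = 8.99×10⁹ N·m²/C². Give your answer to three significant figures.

5.02×10⁻⁷ J

The work to assemble the configuration equals its total potential energy, U = Σ kqᵢqⱼ/rᵢⱼ over all pairs.
All three pair separations equal the side length, 0.718 m.
U = (-1.42×10⁻⁷) + (-1.47×10⁻⁷) + (7.91×10⁻⁷) = 5.02×10⁻⁷ J.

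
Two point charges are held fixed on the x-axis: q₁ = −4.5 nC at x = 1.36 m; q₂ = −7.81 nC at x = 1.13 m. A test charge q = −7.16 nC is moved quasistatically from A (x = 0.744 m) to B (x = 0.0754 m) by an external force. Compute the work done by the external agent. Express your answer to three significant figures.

For quasistatic motion the external work equals the change in potential energy: W_ext = qΔV = q(V_B − V_A).
At A: distances to the source charges are 0.616 m, 0.386 m; V_A = Σ kqᵢ/rᵢ = -248 V.
At B: distances to the source charges are 1.28 m, 1.05 m; V_B = Σ kqᵢ/rᵢ = -98.1 V.
ΔV = V_B − V_A = 150 V.
W_ext = qΔV = (-7.16×10⁻⁹ C)(150 V) = -1.07×10⁻⁶ J.

-1.07×10⁻⁶ J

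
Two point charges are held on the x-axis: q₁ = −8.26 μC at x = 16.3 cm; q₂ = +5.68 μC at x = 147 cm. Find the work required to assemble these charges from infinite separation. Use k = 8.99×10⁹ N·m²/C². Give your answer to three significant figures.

-0.323 J

The work to assemble the configuration equals its total potential energy, U = Σ kqᵢqⱼ/rᵢⱼ over all pairs.
Pair separations: r₁₂ = 1.31 m.
U = (-0.323) = -0.323 J.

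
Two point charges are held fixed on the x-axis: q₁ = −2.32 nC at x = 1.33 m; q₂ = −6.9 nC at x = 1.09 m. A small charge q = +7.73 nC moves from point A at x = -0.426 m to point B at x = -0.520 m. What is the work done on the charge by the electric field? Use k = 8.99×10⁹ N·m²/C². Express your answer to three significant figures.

The work done by the electric force is W_field = −ΔU = −q(V_B − V_A) = q(V_A − V_B).
At A: distances to the source charges are 1.76 m, 1.52 m; V_A = Σ kqᵢ/rᵢ = -52.8 V.
At B: distances to the source charges are 1.85 m, 1.61 m; V_B = Σ kqᵢ/rᵢ = -49.8 V.
ΔV = V_B − V_A = 2.99 V.
W_field = −qΔV = −(7.73×10⁻⁹ C)(2.99 V) = -2.31×10⁻⁸ J.

-2.31×10⁻⁸ J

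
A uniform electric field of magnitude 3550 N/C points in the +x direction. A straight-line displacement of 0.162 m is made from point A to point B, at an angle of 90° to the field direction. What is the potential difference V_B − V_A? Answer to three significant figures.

Only the component of displacement along E changes the potential: ΔV = −E·d·cosθ.
ΔV = −(3550 V/m)(0.162 m)cos90° = 0 V.

0 V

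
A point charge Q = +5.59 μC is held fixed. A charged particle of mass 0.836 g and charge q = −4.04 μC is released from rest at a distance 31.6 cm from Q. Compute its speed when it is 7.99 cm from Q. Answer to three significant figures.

Only the electrostatic force acts, so mechanical energy is conserved: ½mv² = U₁ − U₂ = kQq(1/r₁ − 1/r₂).
U₁ − U₂ = (8.99×10⁹ N·m²/C²)(5.59×10⁻⁶ C)(-4.04×10⁻⁶ C)(1/0.316 − 1/0.0799) = 1.90 J.
v = √(2·1.90/8.36×10⁻⁴) = 67.4 m/s.

67.4 m/s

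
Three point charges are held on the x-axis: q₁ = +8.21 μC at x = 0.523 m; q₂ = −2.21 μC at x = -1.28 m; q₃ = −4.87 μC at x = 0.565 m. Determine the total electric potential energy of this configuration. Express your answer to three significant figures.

-8.60 J

The work to assemble the configuration equals its total potential energy, U = Σ kqᵢqⱼ/rᵢⱼ over all pairs.
Pair separations: r₁₂ = 1.80 m, r₁₃ = 0.0420 m, r₂₃ = 1.84 m.
U = (-0.0905) + (-8.56) + (0.0524) = -8.60 J.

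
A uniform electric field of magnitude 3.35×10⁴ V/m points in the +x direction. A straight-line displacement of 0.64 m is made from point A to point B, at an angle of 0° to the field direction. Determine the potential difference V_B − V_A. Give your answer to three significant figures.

Only the component of displacement along E changes the potential: ΔV = −E·d·cosθ.
ΔV = −(3.35×10⁴ V/m)(0.640 m)cos0° = -2.14×10⁴ V.

-2.14×10⁴ V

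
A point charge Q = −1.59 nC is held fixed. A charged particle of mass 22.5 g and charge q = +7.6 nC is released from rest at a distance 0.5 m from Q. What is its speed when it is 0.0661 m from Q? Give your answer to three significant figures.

Only the electrostatic force acts, so mechanical energy is conserved: ½mv² = U₁ − U₂ = kQq(1/r₁ − 1/r₂).
U₁ − U₂ = (8.99×10⁹ N·m²/C²)(-1.59×10⁻⁹ C)(7.60×10⁻⁹ C)(1/0.500 − 1/0.0661) = 1.43×10⁻⁶ J.
v = √(2·1.43×10⁻⁶/0.0225) = 0.0113 m/s.

0.0113 m/s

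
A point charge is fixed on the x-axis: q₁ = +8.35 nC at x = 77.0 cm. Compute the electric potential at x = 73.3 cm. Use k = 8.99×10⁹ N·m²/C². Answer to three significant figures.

The total potential is the scalar sum of each charge's contribution, V = Σ kqᵢ/rᵢ.
V = k[(8.35×10⁻⁹)/(0.0370)] = 2030 V.

2030 V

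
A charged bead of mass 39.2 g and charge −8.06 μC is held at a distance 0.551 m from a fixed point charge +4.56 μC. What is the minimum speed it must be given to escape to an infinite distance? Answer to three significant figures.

To just escape, total mechanical energy must reach zero at infinity: ½mv²_min + U = 0, so ½mv²_min = −U = |kQq|/r.
|U| = |kQq|/r = (8.99×10⁹ N·m²/C²)(4.56×10⁻⁶)(8.06×10⁻⁶)/(0.551) = 0.600 J.
v_min = √(2|U|/m) = √(2·0.600/0.0392) = 5.53 m/s.

5.53 m/s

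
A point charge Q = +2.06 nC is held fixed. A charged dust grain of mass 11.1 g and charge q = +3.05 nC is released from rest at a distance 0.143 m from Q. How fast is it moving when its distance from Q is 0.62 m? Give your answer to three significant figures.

Only the electrostatic force acts, so mechanical energy is conserved: ½mv² = U₁ − U₂ = kQq(1/r₁ − 1/r₂).
U₁ − U₂ = (8.99×10⁹ N·m²/C²)(2.06×10⁻⁹ C)(3.05×10⁻⁹ C)(1/0.143 − 1/0.620) = 3.04×10⁻⁷ J.
v = √(2·3.04×10⁻⁷/0.0111) = 7.40×10⁻³ m/s.

7.40×10⁻³ m/s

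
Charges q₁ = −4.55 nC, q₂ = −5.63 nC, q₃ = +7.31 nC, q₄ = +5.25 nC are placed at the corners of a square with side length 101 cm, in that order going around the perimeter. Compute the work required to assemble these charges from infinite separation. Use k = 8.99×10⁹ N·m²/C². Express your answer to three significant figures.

-4.05×10⁻⁷ J

The assembly work is the sum of pairwise potential energies, U = Σ_{i<j} kqᵢqⱼ/rᵢⱼ.
The four side pairs have separation 1.01 m and the two diagonal pairs 1.43 m.
Summing all 6 pair terms gives U = -4.05×10⁻⁷ J.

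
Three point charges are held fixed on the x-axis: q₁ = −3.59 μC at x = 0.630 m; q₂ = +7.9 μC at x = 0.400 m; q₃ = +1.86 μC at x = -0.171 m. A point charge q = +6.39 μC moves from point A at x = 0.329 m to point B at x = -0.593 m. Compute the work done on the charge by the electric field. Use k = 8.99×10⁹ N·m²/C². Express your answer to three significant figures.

5.38 J

The work done by the electric force is W_field = −ΔU = −q(V_B − V_A) = q(V_A − V_B).
At A: distances to the source charges are 0.301 m, 0.0710 m, 0.500 m; V_A = Σ kqᵢ/rᵢ = 9.27×10⁵ V.
At B: distances to the source charges are 1.22 m, 0.993 m, 0.422 m; V_B = Σ kqᵢ/rᵢ = 8.48×10⁴ V.
ΔV = V_B − V_A = -8.42×10⁵ V.
W_field = −qΔV = −(6.39×10⁻⁶ C)(-8.42×10⁵ V) = 5.38 J.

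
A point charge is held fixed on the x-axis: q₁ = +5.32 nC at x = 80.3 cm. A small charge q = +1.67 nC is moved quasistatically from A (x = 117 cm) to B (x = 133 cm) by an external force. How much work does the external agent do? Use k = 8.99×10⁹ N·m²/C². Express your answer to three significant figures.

-6.61×10⁻⁸ J

For quasistatic motion the external work equals the change in potential energy: W_ext = qΔV = q(V_B − V_A).
At A: distance to the source charge is 0.367 m; V_A = kq₁/r = 130 V.
At B: distance to the source charge is 0.527 m; V_B = kq₁/r = 90.8 V.
ΔV = V_B − V_A = -39.6 V.
W_ext = qΔV = (1.67×10⁻⁹ C)(-39.6 V) = -6.61×10⁻⁸ J.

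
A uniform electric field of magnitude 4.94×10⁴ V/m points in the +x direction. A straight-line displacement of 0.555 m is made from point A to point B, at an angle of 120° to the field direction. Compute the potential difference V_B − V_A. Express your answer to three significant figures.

1.37×10⁴ V

Only the component of displacement along E changes the potential: ΔV = −E·d·cosθ.
ΔV = −(4.94×10⁴ V/m)(0.555 m)cos120° = 1.37×10⁴ V.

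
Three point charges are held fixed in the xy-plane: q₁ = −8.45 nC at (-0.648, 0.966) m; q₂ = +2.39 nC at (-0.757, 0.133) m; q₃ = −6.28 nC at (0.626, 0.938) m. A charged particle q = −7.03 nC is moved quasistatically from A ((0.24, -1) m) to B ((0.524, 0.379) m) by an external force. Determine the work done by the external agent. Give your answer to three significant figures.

6.42×10⁻⁷ J

For quasistatic motion the external work equals the change in potential energy: W_ext = qΔV = q(V_B − V_A).
At A: distances to the source charges are 2.16 m, 1.51 m, 1.98 m; V_A = Σ kqᵢ/rᵢ = -49.5 V.
At B: distances to the source charges are 1.31 m, 1.30 m, 0.568 m; V_B = Σ kqᵢ/rᵢ = -141 V.
ΔV = V_B − V_A = -91.3 V.
W_ext = qΔV = (-7.03×10⁻⁹ C)(-91.3 V) = 6.42×10⁻⁷ J.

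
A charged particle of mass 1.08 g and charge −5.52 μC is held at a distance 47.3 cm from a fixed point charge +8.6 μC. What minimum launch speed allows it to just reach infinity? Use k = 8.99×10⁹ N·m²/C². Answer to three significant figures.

To just escape, total mechanical energy must reach zero at infinity: ½mv²_min + U = 0, so ½mv²_min = −U = |kQq|/r.
|U| = |kQq|/r = (8.99×10⁹ N·m²/C²)(8.60×10⁻⁶)(5.52×10⁻⁶)/(0.473) = 0.902 J.
v_min = √(2|U|/m) = √(2·0.902/1.08×10⁻³) = 40.9 m/s.

40.9 m/s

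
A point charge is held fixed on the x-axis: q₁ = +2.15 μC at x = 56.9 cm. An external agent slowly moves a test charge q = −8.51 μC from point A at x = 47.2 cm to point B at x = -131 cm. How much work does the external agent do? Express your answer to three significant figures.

1.61 J

For quasistatic motion the external work equals the change in potential energy: W_ext = qΔV = q(V_B − V_A).
At A: distance to the source charge is 0.0970 m; V_A = kq₁/r = 1.99×10⁵ V.
At B: distance to the source charge is 1.88 m; V_B = kq₁/r = 1.03×10⁴ V.
ΔV = V_B − V_A = -1.89×10⁵ V.
W_ext = qΔV = (-8.51×10⁻⁶ C)(-1.89×10⁵ V) = 1.61 J.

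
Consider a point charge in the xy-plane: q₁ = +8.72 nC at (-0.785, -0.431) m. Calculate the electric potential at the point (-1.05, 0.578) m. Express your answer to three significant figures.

75.1 V

Electric potential is a scalar, so the contributions from each charge add algebraically: V = Σ kqᵢ/rᵢ.
Distances from the field point to each charge: r₁ = 1.04 m.
V = k[(8.72×10⁻⁹)/(1.04)] = 75.1 V.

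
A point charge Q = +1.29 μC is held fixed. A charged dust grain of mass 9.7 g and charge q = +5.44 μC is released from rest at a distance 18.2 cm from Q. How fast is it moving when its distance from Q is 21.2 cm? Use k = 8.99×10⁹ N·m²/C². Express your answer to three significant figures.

Only the electrostatic force acts, so mechanical energy is conserved: ½mv² = U₁ − U₂ = kQq(1/r₁ − 1/r₂).
U₁ − U₂ = (8.99×10⁹ N·m²/C²)(1.29×10⁻⁶ C)(5.44×10⁻⁶ C)(1/0.182 − 1/0.212) = 0.0491 J.
v = √(2·0.0491/9.70×10⁻³) = 3.18 m/s.

3.18 m/s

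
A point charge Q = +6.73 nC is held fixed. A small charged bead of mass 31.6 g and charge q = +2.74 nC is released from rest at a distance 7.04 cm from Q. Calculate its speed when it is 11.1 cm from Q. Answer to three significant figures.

7.38×10⁻³ m/s

Only the electrostatic force acts, so mechanical energy is conserved: ½mv² = U₁ − U₂ = kQq(1/r₁ − 1/r₂).
U₁ − U₂ = (8.99×10⁹ N·m²/C²)(6.73×10⁻⁹ C)(2.74×10⁻⁹ C)(1/0.0704 − 1/0.111) = 8.61×10⁻⁷ J.
v = √(2·8.61×10⁻⁷/0.0316) = 7.38×10⁻³ m/s.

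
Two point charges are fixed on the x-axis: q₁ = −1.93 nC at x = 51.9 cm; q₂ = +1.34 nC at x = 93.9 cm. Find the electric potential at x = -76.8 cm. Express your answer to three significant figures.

-6.42 V

Electric potential is a scalar, so the contributions from each charge add algebraically: V = Σ kqᵢ/rᵢ.
Distances from the field point to each charge: r₁ = 1.29 m, r₂ = 1.71 m.
V = k[(-1.93×10⁻⁹)/(1.29) + (1.34×10⁻⁹)/(1.71)] = -6.42 V.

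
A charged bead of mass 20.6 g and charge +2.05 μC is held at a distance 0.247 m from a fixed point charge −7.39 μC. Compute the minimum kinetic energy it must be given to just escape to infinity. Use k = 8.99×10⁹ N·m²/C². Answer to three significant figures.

0.551 J

To just escape, total mechanical energy must reach zero at infinity: ½mv²_min + U = 0, so ½mv²_min = −U = |kQq|/r.
|U| = |kQq|/r = (8.99×10⁹ N·m²/C²)(7.39×10⁻⁶)(2.05×10⁻⁶)/(0.247) = 0.551 J.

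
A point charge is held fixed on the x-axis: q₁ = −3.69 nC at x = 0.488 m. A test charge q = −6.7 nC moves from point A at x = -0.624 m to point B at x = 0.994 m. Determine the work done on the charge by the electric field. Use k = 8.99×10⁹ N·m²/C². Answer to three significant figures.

-2.39×10⁻⁷ J

The work done by the electric force is W_field = −ΔU = −q(V_B − V_A) = q(V_A − V_B).
At A: distance to the source charge is 1.11 m; V_A = kq₁/r = -29.8 V.
At B: distance to the source charge is 0.506 m; V_B = kq₁/r = -65.6 V.
ΔV = V_B − V_A = -35.7 V.
W_field = −qΔV = −(-6.70×10⁻⁹ C)(-35.7 V) = -2.39×10⁻⁷ J.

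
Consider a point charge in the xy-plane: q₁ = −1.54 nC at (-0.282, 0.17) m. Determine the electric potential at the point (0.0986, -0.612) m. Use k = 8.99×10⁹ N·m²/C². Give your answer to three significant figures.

Electric potential is a scalar, so the contributions from each charge add algebraically: V = Σ kqᵢ/rᵢ.
Distances from the field point to each charge: r₁ = 0.870 m.
V = k[(-1.54×10⁻⁹)/(0.870)] = -15.9 V.

-15.9 V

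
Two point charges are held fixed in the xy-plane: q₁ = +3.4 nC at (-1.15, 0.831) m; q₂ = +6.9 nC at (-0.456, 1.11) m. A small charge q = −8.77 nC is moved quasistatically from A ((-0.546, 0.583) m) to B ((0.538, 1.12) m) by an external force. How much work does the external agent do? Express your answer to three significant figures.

7.24×10⁻⁷ J

For quasistatic motion the external work equals the change in potential energy: W_ext = qΔV = q(V_B − V_A).
At A: distances to the source charges are 0.653 m, 0.535 m; V_A = Σ kqᵢ/rᵢ = 163 V.
At B: distances to the source charges are 1.71 m, 0.994 m; V_B = Σ kqᵢ/rᵢ = 80.3 V.
ΔV = V_B − V_A = -82.6 V.
W_ext = qΔV = (-8.77×10⁻⁹ C)(-82.6 V) = 7.24×10⁻⁷ J.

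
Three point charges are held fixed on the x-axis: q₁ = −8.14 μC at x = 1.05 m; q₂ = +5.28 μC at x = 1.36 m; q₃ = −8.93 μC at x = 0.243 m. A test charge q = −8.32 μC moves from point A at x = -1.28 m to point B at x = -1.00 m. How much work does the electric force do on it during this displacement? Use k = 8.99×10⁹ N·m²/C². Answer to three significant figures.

The work done by the electric force is W_field = −ΔU = −q(V_B − V_A) = q(V_A − V_B).
At A: distances to the source charges are 2.33 m, 2.64 m, 1.52 m; V_A = Σ kqᵢ/rᵢ = -6.61×10⁴ V.
At B: distances to the source charges are 2.05 m, 2.36 m, 1.24 m; V_B = Σ kqᵢ/rᵢ = -8.02×10⁴ V.
ΔV = V_B − V_A = -1.40×10⁴ V.
W_field = −qΔV = −(-8.32×10⁻⁶ C)(-1.40×10⁴ V) = -0.117 J.

-0.117 J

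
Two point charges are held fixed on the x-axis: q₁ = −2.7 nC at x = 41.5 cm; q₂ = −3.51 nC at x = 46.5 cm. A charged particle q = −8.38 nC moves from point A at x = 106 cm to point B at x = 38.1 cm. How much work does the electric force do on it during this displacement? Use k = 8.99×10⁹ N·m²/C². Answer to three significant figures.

The work done by the electric force is W_field = −ΔU = −q(V_B − V_A) = q(V_A − V_B).
At A: distances to the source charges are 0.645 m, 0.595 m; V_A = Σ kqᵢ/rᵢ = -90.7 V.
At B: distances to the source charges are 0.0340 m, 0.0840 m; V_B = Σ kqᵢ/rᵢ = -1090 V.
ΔV = V_B − V_A = -999 V.
W_field = −qΔV = −(-8.38×10⁻⁹ C)(-999 V) = -8.37×10⁻⁶ J.

-8.37×10⁻⁶ J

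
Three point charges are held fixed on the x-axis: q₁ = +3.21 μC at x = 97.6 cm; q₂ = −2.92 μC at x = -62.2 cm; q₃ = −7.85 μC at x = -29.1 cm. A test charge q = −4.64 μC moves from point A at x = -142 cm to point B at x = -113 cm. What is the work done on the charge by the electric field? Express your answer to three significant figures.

The work done by the electric force is W_field = −ΔU = −q(V_B − V_A) = q(V_A − V_B).
At A: distances to the source charges are 2.40 m, 0.798 m, 1.13 m; V_A = Σ kqᵢ/rᵢ = -8.34×10⁴ V.
At B: distances to the source charges are 2.11 m, 0.508 m, 0.839 m; V_B = Σ kqᵢ/rᵢ = -1.22×10⁵ V.
ΔV = V_B − V_A = -3.87×10⁴ V.
W_field = −qΔV = −(-4.64×10⁻⁶ C)(-3.87×10⁴ V) = -0.180 J.

-0.180 J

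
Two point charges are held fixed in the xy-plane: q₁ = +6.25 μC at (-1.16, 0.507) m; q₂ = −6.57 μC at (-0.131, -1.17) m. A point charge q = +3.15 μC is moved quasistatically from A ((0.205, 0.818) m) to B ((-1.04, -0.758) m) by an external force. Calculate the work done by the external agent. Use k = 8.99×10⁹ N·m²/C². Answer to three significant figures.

For quasistatic motion the external work equals the change in potential energy: W_ext = qΔV = q(V_B − V_A).
At A: distances to the source charges are 1.40 m, 2.02 m; V_A = Σ kqᵢ/rᵢ = 1.08×10⁴ V.
At B: distances to the source charges are 1.27 m, 0.998 m; V_B = Σ kqᵢ/rᵢ = -1.50×10⁴ V.
ΔV = V_B − V_A = -2.58×10⁴ V.
W_ext = qΔV = (3.15×10⁻⁶ C)(-2.58×10⁴ V) = -0.0813 J.

-0.0813 J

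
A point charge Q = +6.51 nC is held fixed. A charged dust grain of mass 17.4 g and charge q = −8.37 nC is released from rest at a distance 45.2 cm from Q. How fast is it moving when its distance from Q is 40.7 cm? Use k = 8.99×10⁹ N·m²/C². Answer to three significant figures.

3.71×10⁻³ m/s

Only the electrostatic force acts, so mechanical energy is conserved: ½mv² = U₁ − U₂ = kQq(1/r₁ − 1/r₂).
U₁ − U₂ = (8.99×10⁹ N·m²/C²)(6.51×10⁻⁹ C)(-8.37×10⁻⁹ C)(1/0.452 − 1/0.407) = 1.20×10⁻⁷ J.
v = √(2·1.20×10⁻⁷/0.0174) = 3.71×10⁻³ m/s.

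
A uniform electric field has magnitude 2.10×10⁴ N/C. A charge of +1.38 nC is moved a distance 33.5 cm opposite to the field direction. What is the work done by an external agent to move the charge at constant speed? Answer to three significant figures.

9.71×10⁻⁶ J

The potential change for a displacement 33.5 cm opposite to the field direction is ΔV = +Ed = 7040 V.
W_ext = qΔV = 9.71×10⁻⁶ J.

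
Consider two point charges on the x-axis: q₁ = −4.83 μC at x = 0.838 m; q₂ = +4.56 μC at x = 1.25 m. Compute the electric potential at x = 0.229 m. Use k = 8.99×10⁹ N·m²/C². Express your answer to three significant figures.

-3.11×10⁴ V

Electric potential is a scalar, so the contributions from each charge add algebraically: V = Σ kqᵢ/rᵢ.
Distances from the field point to each charge: r₁ = 0.609 m, r₂ = 1.02 m.
V = k[(-4.83×10⁻⁶)/(0.609) + (4.56×10⁻⁶)/(1.02)] = -3.11×10⁴ V.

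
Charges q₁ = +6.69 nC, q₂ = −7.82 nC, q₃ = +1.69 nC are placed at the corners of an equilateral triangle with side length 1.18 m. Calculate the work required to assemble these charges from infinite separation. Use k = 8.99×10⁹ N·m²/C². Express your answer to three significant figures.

-4.13×10⁻⁷ J

The work to assemble the configuration equals its total potential energy, U = Σ kqᵢqⱼ/rᵢⱼ over all pairs.
All three pair separations equal the side length, 1.18 m.
U = (-3.99×10⁻⁷) + (8.61×10⁻⁸) + (-1.01×10⁻⁷) = -4.13×10⁻⁷ J.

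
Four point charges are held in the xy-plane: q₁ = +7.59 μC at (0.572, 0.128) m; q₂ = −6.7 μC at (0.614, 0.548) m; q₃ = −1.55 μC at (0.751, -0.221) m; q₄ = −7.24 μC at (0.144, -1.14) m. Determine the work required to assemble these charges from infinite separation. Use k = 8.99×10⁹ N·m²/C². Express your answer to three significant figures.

The work to assemble the configuration equals its total potential energy, U = Σ kqᵢqⱼ/rᵢⱼ over all pairs.
Pair separations: r₁₂ = 0.422 m, r₁₃ = 0.392 m, r₁₄ = 1.34 m, r₂₃ = 0.781 m, r₂₄ = 1.75 m, r₃₄ = 1.10 m.
Summing all 6 pair terms gives U = -1.26 J.

-1.26 J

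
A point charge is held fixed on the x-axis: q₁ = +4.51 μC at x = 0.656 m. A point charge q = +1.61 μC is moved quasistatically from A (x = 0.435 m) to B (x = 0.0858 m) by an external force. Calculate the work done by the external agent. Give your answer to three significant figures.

For quasistatic motion the external work equals the change in potential energy: W_ext = qΔV = q(V_B − V_A).
At A: distance to the source charge is 0.221 m; V_A = kq₁/r = 1.83×10⁵ V.
At B: distance to the source charge is 0.570 m; V_B = kq₁/r = 7.11×10⁴ V.
ΔV = V_B − V_A = -1.12×10⁵ V.
W_ext = qΔV = (1.61×10⁻⁶ C)(-1.12×10⁵ V) = -0.181 J.

-0.181 J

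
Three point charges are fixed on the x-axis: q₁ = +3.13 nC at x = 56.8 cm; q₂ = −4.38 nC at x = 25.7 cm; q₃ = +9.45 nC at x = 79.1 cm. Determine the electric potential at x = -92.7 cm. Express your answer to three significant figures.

35.0 V

The total potential is the scalar sum of each charge's contribution, V = Σ kqᵢ/rᵢ.
Distances from the field point to each charge: r₁ = 1.50 m, r₂ = 1.18 m, r₃ = 1.72 m.
V = k[(3.13×10⁻⁹)/(1.50) + (-4.38×10⁻⁹)/(1.18) + (9.45×10⁻⁹)/(1.72)] = 35.0 V.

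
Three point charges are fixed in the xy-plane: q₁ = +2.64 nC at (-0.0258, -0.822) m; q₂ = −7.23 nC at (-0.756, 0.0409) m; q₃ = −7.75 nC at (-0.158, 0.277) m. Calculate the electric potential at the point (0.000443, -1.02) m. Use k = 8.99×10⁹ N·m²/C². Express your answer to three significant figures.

Electric potential is a scalar, so the contributions from each charge add algebraically: V = Σ kqᵢ/rᵢ.
Distances from the field point to each charge: r₁ = 0.200 m, r₂ = 1.30 m, r₃ = 1.31 m.
V = k[(2.64×10⁻⁹)/(0.200) + (-7.23×10⁻⁹)/(1.30) + (-7.75×10⁻⁹)/(1.31)] = 15.6 V.

15.6 V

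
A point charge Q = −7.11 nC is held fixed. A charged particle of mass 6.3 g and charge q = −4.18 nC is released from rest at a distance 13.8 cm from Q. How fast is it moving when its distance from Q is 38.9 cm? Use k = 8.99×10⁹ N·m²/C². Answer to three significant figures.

0.0199 m/s

Only the electrostatic force acts, so mechanical energy is conserved: ½mv² = U₁ − U₂ = kQq(1/r₁ − 1/r₂).
U₁ − U₂ = (8.99×10⁹ N·m²/C²)(-7.11×10⁻⁹ C)(-4.18×10⁻⁹ C)(1/0.138 − 1/0.389) = 1.25×10⁻⁶ J.
v = √(2·1.25×10⁻⁶/6.30×10⁻³) = 0.0199 m/s.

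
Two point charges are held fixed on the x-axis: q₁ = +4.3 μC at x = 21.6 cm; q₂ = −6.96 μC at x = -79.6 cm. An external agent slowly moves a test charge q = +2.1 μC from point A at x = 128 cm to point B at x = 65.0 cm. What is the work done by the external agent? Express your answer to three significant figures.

For quasistatic motion the external work equals the change in potential energy: W_ext = qΔV = q(V_B − V_A).
At A: distances to the source charges are 1.06 m, 2.08 m; V_A = Σ kqᵢ/rᵢ = 6190 V.
At B: distances to the source charges are 0.434 m, 1.45 m; V_B = Σ kqᵢ/rᵢ = 4.58×10⁴ V.
ΔV = V_B − V_A = 3.96×10⁴ V.
W_ext = qΔV = (2.10×10⁻⁶ C)(3.96×10⁴ V) = 0.0832 J.

0.0832 J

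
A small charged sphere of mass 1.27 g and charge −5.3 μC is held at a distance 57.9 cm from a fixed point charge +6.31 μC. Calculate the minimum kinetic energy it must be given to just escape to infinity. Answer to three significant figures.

To just escape, total mechanical energy must reach zero at infinity: ½mv²_min + U = 0, so ½mv²_min = −U = |kQq|/r.
|U| = |kQq|/r = (8.99×10⁹ N·m²/C²)(6.31×10⁻⁶)(5.30×10⁻⁶)/(0.579) = 0.519 J.

0.519 J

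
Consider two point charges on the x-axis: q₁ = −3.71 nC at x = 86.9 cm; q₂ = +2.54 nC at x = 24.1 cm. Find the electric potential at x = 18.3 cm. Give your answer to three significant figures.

The total potential is the scalar sum of each charge's contribution, V = Σ kqᵢ/rᵢ.
Distances from the field point to each charge: r₁ = 0.686 m, r₂ = 0.0580 m.
V = k[(-3.71×10⁻⁹)/(0.686) + (2.54×10⁻⁹)/(0.0580)] = 345 V.

345 V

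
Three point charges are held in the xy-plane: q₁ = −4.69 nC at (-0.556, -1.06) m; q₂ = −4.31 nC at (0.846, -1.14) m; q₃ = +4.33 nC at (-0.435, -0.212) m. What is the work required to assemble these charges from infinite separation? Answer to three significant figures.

-1.90×10⁻⁷ J

The work to assemble the configuration equals its total potential energy, U = Σ kqᵢqⱼ/rᵢⱼ over all pairs.
Pair separations: r₁₂ = 1.40 m, r₁₃ = 0.857 m, r₂₃ = 1.58 m.
U = (1.29×10⁻⁷) + (-2.13×10⁻⁷) + (-1.06×10⁻⁷) = -1.90×10⁻⁷ J.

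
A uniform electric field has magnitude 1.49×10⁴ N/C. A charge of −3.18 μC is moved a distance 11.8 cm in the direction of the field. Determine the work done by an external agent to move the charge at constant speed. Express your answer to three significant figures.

The potential change for a displacement 11.8 cm in the direction of the field is ΔV = −Ed = -1760 V.
W_ext = qΔV = 5.59×10⁻³ J.

5.59×10⁻³ J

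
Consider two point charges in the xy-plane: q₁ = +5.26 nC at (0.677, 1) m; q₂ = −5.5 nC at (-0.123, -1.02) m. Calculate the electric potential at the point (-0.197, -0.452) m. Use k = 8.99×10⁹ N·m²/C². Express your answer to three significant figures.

-58.4 V

Electric potential is a scalar, so the contributions from each charge add algebraically: V = Σ kqᵢ/rᵢ.
Distances from the field point to each charge: r₁ = 1.69 m, r₂ = 0.573 m.
V = k[(5.26×10⁻⁹)/(1.69) + (-5.50×10⁻⁹)/(0.573)] = -58.4 V.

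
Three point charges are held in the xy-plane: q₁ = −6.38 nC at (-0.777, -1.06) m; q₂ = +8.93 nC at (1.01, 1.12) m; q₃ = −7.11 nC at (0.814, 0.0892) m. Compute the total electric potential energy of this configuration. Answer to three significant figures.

The work to assemble the configuration equals its total potential energy, U = Σ kqᵢqⱼ/rᵢⱼ over all pairs.
Pair separations: r₁₂ = 2.82 m, r₁₃ = 1.96 m, r₂₃ = 1.05 m.
U = (-1.82×10⁻⁷) + (2.08×10⁻⁷) + (-5.44×10⁻⁷) = -5.18×10⁻⁷ J.

-5.18×10⁻⁷ J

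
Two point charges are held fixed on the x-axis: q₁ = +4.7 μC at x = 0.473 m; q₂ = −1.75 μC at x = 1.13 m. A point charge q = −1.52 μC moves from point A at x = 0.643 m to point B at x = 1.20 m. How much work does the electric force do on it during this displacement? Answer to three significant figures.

The work done by the electric force is W_field = −ΔU = −q(V_B − V_A) = q(V_A − V_B).
At A: distances to the source charges are 0.170 m, 0.487 m; V_A = Σ kqᵢ/rᵢ = 2.16×10⁵ V.
At B: distances to the source charges are 0.727 m, 0.0700 m; V_B = Σ kqᵢ/rᵢ = -1.67×10⁵ V.
ΔV = V_B − V_A = -3.83×10⁵ V.
W_field = −qΔV = −(-1.52×10⁻⁶ C)(-3.83×10⁵ V) = -0.582 J.

-0.582 J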